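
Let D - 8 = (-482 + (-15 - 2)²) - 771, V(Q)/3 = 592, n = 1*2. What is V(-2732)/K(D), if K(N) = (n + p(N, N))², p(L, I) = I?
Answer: 148/75843 ≈ 0.0019514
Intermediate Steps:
n = 2
V(Q) = 1776 (V(Q) = 3*592 = 1776)
D = -956 (D = 8 + ((-482 + (-15 - 2)²) - 771) = 8 + ((-482 + (-17)²) - 771) = 8 + ((-482 + 289) - 771) = 8 + (-193 - 771) = 8 - 964 = -956)
K(N) = (2 + N)²
V(-2732)/K(D) = 1776/((2 - 956)²) = 1776/((-954)²) = 1776/910116 = 1776*(1/910116) = 148/75843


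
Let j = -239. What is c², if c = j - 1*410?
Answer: 421201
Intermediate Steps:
c = -649 (c = -239 - 1*410 = -239 - 410 = -649)
c² = (-649)² = 421201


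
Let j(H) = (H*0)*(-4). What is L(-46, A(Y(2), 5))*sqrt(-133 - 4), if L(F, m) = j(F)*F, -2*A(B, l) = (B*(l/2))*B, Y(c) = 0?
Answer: 0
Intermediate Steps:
j(H) = 0 (j(H) = 0*(-4) = 0)
A(B, l) = -l*B**2/4 (A(B, l) = -B*(l/2)*B/2 = -B*l/2*B/2 = -l*B**2/4)
L(F, m) = 0 (L(F, m) = 0*F = 0)
L(-46, A(Y(2), 5))*sqrt(-133 - 4) = 0*sqrt(-133 - 4) = 0*sqrt(-137) = 0*(I*sqrt(137)) = 0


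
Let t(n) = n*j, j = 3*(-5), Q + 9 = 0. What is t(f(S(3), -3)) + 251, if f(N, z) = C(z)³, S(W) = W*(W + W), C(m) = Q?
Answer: 11186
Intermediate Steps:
Q = -9 (Q = -9 + 0 = -9)
j = -15
C(m) = -9
S(W) = 2*W² (S(W) = W*(2*W) = 2*W²)
f(N, z) = -729 (f(N, z) = (-9)³ = -729)
t(n) = -15*n (t(n) = n*(-15) = -15*n)
t(f(S(3), -3)) + 251 = -15*(-729) + 251 = 10935 + 251 = 11186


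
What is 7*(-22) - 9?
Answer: -163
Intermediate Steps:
7*(-22) - 9 = -154 - 9 = -163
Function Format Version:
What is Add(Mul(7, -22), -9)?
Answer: -163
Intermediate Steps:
Add(Mul(7, -22), -9) = Add(-154, -9) = -163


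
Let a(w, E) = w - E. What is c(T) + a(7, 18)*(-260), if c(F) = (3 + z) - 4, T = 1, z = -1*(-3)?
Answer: 2862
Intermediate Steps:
z = 3
c(F) = 2 (c(F) = (3 + 3) - 4 = 6 - 4 = 2)
c(T) + a(7, 18)*(-260) = 2 + (7 - 1*18)*(-260) = 2 + (7 - 18)*(-260) = 2 - 11*(-260) = 2 + 2860 = 2862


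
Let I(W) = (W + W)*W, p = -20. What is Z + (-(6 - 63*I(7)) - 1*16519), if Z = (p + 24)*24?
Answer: -10255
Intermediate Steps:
I(W) = 2*W**2 (I(W) = (2*W)*W = 2*W**2)
Z = 96 (Z = (-20 + 24)*24 = 4*24 = 96)
Z + (-(6 - 63*I(7)) - 1*16519) = 96 + (-(6 - 126*7**2) - 1*16519) = 96 + (-(6 - 126*49) - 16519) = 96 + (-(6 - 63*98) - 16519) = 96 + (-(6 - 6174) - 16519) = 96 + (-1*(-6168) - 16519) = 96 + (6168 - 16519) = 96 - 10351 = -10255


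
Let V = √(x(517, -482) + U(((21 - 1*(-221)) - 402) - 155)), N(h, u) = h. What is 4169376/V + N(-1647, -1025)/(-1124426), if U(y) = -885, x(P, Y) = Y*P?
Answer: 1647/1124426 - 4169376*I*√250079/250079 ≈ 0.0014647 - 8337.4*I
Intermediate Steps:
x(P, Y) = P*Y
V = I*√250079 (V = √(517*(-482) - 885) = √(-249194 - 885) = √(-250079) = I*√250079 ≈ 500.08*I)
4169376/V + N(-1647, -1025)/(-1124426) = 4169376/((I*√250079)) - 1647/(-1124426) = 4169376*(-I*√250079/250079) - 1647*(-1/1124426) = -4169376*I*√250079/250079 + 1647/1124426 = 1647/1124426 - 4169376*I*√250079/250079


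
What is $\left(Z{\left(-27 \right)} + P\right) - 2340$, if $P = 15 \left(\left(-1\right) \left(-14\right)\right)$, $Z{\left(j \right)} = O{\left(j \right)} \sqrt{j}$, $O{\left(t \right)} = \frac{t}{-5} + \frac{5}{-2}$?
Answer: $-2130 + \frac{87 i \sqrt{3}}{10} \approx -2130.0 + 15.069 i$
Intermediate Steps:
$O{\left(t \right)} = - \frac{5}{2} - \frac{t}{5}$ ($O{\left(t \right)} = t \left(- \frac{1}{5}\right) + 5 \left(- \frac{1}{2}\right) = - \frac{t}{5} - \frac{5}{2} = - \frac{5}{2} - \frac{t}{5}$)
$Z{\left(j \right)} = \sqrt{j} \left(- \frac{5}{2} - \frac{j}{5}\right)$ ($Z{\left(j \right)} = \left(- \frac{5}{2} - \frac{j}{5}\right) \sqrt{j} = \sqrt{j} \left(- \frac{5}{2} - \frac{j}{5}\right)$)
$P = 210$ ($P = 15 \cdot 14 = 210$)
$\left(Z{\left(-27 \right)} + P\right) - 2340 = \left(\frac{\sqrt{-27} \left(-25 - -54\right)}{10} + 210\right) - 2340 = \left(\frac{3 i \sqrt{3} \left(-25 + 54\right)}{10} + 210\right) - 2340 = \left(\frac{1}{10} \cdot 3 i \sqrt{3} \cdot 29 + 210\right) - 2340 = \left(\frac{87 i \sqrt{3}}{10} + 210\right) - 2340 = \left(210 + \frac{87 i \sqrt{3}}{10}\right) - 2340 = -2130 + \frac{87 i \sqrt{3}}{10}$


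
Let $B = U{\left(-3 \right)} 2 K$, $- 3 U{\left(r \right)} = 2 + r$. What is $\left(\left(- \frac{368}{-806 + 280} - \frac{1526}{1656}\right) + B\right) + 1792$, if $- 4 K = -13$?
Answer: $\frac{390656593}{217764} \approx 1793.9$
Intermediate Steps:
$U{\left(r \right)} = - \frac{2}{3} - \frac{r}{3}$ ($U{\left(r \right)} = - \frac{2 + r}{3} = - \frac{2}{3} - \frac{r}{3}$)
$K = \frac{13}{4}$ ($K = \left(- \frac{1}{4}\right) \left(-13\right) = \frac{13}{4} \approx 3.25$)
$B = \frac{13}{6}$ ($B = \left(- \frac{2}{3} - -1\right) 2 \cdot \frac{13}{4} = \left(- \frac{2}{3} + 1\right) 2 \cdot \frac{13}{4} = \frac{1}{3} \cdot 2 \cdot \frac{13}{4} = \frac{2}{3} \cdot \frac{13}{4} = \frac{13}{6} \approx 2.1667$)
$\left(\left(- \frac{368}{-806 + 280} - \frac{1526}{1656}\right) + B\right) + 1792 = \left(\left(- \frac{368}{-806 + 280} - \frac{1526}{1656}\right) + \frac{13}{6}\right) + 1792 = \left(\left(- \frac{368}{-526} - \frac{763}{828}\right) + \frac{13}{6}\right) + 1792 = \left(\left(\left(-368\right) \left(- \frac{1}{526}\right) - \frac{763}{828}\right) + \frac{13}{6}\right) + 1792 = \left(\left(\frac{184}{263} - \frac{763}{828}\right) + \frac{13}{6}\right) + 1792 = \left(- \frac{48317}{217764} + \frac{13}{6}\right) + 1792 = \frac{423505}{217764} + 1792 = \frac{390656593}{217764}$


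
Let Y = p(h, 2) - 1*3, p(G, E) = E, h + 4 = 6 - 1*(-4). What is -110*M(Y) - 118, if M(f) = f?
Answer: -8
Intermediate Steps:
h = 6 (h = -4 + (6 - 1*(-4)) = -4 + (6 + 4) = -4 + 10 = 6)
Y = -1 (Y = 2 - 1*3 = 2 - 3 = -1)
-110*M(Y) - 118 = -110*(-1) - 118 = 110 - 118 = -8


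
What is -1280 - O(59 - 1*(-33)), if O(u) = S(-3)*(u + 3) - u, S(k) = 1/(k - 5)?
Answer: -9409/8 ≈ -1176.1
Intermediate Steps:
S(k) = 1/(-5 + k)
O(u) = -3/8 - 9*u/8 (O(u) = (u + 3)/(-5 - 3) - u = (3 + u)/(-8) - u = -(3 + u)/8 - u = (-3/8 - u/8) - u = -3/8 - 9*u/8)
-1280 - O(59 - 1*(-33)) = -1280 - (-3/8 - 9*(59 - 1*(-33))/8) = -1280 - (-3/8 - 9*(59 + 33)/8) = -1280 - (-3/8 - 9/8*92) = -1280 - (-3/8 - 207/2) = -1280 - 1*(-831/8) = -1280 + 831/8 = -9409/8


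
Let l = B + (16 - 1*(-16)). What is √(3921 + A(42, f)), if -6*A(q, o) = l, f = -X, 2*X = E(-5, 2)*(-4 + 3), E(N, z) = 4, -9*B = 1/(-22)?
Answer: √153509763/198 ≈ 62.575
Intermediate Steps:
B = 1/198 (B = -⅑/(-22) = -⅑*(-1/22) = 1/198 ≈ 0.0050505)
X = -2 (X = (4*(-4 + 3))/2 = (4*(-1))/2 = (½)*(-4) = -2)
l = 6337/198 (l = 1/198 + (16 - 1*(-16)) = 1/198 + (16 + 16) = 1/198 + 32 = 6337/198 ≈ 32.005)
f = 2 (f = -1*(-2) = 2)
A(q, o) = -6337/1188 (A(q, o) = -⅙*6337/198 = -6337/1188)
√(3921 + A(42, f)) = √(3921 - 6337/1188) = √(4651811/1188) = √153509763/198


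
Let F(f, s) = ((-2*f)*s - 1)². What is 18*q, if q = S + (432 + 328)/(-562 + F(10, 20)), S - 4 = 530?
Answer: 513410316/53413 ≈ 9612.1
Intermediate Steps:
F(f, s) = (-1 - 2*f*s)² (F(f, s) = (-2*f*s - 1)² = (-1 - 2*f*s)²)
S = 534 (S = 4 + 530 = 534)
q = 85568386/160239 (q = 534 + (432 + 328)/(-562 + (1 + 2*10*20)²) = 534 + 760/(-562 + (1 + 400)²) = 534 + 760/(-562 + 401²) = 534 + 760/(-562 + 160801) = 534 + 760/160239 = 85568386/160239 ≈ 534.00)
18*q = 18*(85568386/160239) = 513410316/53413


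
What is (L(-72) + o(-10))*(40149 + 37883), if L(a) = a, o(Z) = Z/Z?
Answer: -5540272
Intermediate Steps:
o(Z) = 1
(L(-72) + o(-10))*(40149 + 37883) = (-72 + 1)*(40149 + 37883) = -71*78032 = -5540272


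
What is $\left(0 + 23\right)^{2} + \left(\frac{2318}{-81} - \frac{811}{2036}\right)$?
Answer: $\frac{82455425}{164916} \approx 499.98$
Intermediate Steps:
$\left(0 + 23\right)^{2} + \left(\frac{2318}{-81} - \frac{811}{2036}\right) = 23^{2} + \left(2318 \left(- \frac{1}{81}\right) - \frac{811}{2036}\right) = 529 - \frac{4785139}{164916} = \frac{82455425}{164916}$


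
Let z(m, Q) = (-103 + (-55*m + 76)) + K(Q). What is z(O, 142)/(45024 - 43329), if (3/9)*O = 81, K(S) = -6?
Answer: -4466/565 ≈ -7.9044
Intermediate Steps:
O = 243 (O = 3*81 = 243)
z(m, Q) = -33 - 55*m (z(m, Q) = (-103 + (-55*m + 76)) - 6 = (-103 + (76 - 55*m)) - 6 = (-27 - 55*m) - 6 = -33 - 55*m)
z(O, 142)/(45024 - 43329) = (-33 - 55*243)/(45024 - 43329) = (-33 - 13365)/1695 = -13398*1/1695 = -4466/565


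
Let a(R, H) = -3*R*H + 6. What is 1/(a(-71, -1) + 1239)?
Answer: 1/1032 ≈ 0.00096899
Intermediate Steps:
a(R, H) = 6 - 3*H*R (a(R, H) = -3*H*R + 6 = 6 - 3*H*R)
1/(a(-71, -1) + 1239) = 1/((6 - 3*(-1)*(-71)) + 1239) = 1/((6 - 213) + 1239) = 1/(-207 + 1239) = 1/1032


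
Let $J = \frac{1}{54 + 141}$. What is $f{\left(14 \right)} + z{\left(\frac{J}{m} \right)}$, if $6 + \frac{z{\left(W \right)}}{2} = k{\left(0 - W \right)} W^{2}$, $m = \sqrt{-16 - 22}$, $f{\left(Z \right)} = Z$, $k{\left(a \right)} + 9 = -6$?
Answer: $\frac{96331}{48165} \approx 2.0$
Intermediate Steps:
$J = \frac{1}{195} \approx 0.0051282$
$k{\left(a \right)} = -15$ ($k{\left(a \right)} = -9 - 6 = -15$)
$m = i \sqrt{38}$ ($m = \sqrt{-38} = i \sqrt{38} \approx 6.1644 i$)
$z{\left(W \right)} = -12 - 30 W^{2}$ ($z{\left(W \right)} = -12 + 2 \left(- 15 W^{2}\right) = -12 - 30 W^{2}$)
$f{\left(14 \right)} + z{\left(\frac{J}{m} \right)} = 14 - \left(12 + 30 \left(\frac{1}{195 i \sqrt{38}}\right)^{2}\right) = 14 - \left(12 + 30 \left(\frac{\left(- \frac{1}{38}\right) i \sqrt{38}}{195}\right)^{2}\right) = 14 - \left(12 + 30 \left(- \frac{i \sqrt{38}}{7410}\right)^{2}\right) = 14 - \frac{577979}{48165} = \frac{96331}{48165}$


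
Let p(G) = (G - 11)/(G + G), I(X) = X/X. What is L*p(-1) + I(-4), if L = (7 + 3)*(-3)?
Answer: -179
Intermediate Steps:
I(X) = 1
L = -30 (L = 10*(-3) = -30)
p(G) = (-11 + G)/(2*G) (p(G) = (-11 + G)/((2*G)) = (-11 + G)*(1/(2*G)) = (-11 + G)/(2*G))
L*p(-1) + I(-4) = -15*(-11 - 1)/(-1) + 1 = -15*(-1)*(-12) + 1 = -30*6 + 1 = -180 + 1 = -179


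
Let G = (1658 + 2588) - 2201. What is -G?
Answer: -2045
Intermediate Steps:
G = 2045 (G = 4246 - 2201 = 2045)
-G = -1*2045 = -2045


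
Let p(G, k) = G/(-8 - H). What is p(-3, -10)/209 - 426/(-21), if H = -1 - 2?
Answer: 148411/7315 ≈ 20.289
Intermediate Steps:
H = -3
p(G, k) = -G/5 (p(G, k) = G/(-8 - 1*(-3)) = G/(-8 + 3) = G/(-5) = G*(-1/5) = -G/5)
p(-3, -10)/209 - 426/(-21) = -1/5*(-3)/209 - 426/(-21) = (3/5)*(1/209) - 426*(-1/21) = 3/1045 + 142/7 = 148411/7315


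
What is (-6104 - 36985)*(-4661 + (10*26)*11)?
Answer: 77603289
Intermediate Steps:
(-6104 - 36985)*(-4661 + (10*26)*11) = -43089*(-4661 + 260*11) = -43089*(-4661 + 2860) = -43089*(-1801) = 77603289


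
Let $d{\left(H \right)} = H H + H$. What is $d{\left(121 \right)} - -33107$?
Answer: $47869$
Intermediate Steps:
$d{\left(H \right)} = H + H^{2}$ ($d{\left(H \right)} = H^{2} + H = H + H^{2}$)
$d{\left(121 \right)} - -33107 = 121 \left(1 + 121\right) - -33107 = 121 \cdot 122 + 33107 = 14762 + 33107 = 47869$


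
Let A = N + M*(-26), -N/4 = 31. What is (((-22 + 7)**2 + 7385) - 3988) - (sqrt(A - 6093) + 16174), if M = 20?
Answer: -12552 - I*sqrt(6737) ≈ -12552.0 - 82.079*I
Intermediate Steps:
N = -124 (N = -4*31 = -124)
A = -644 (A = -124 + 20*(-26) = -124 - 520 = -644)
(((-22 + 7)**2 + 7385) - 3988) - (sqrt(A - 6093) + 16174) = (((-22 + 7)**2 + 7385) - 3988) - (sqrt(-644 - 6093) + 16174) = (((-15)**2 + 7385) - 3988) - (sqrt(-6737) + 16174) = ((225 + 7385) - 3988) - (I*sqrt(6737) + 16174) = (7610 - 3988) - (16174 + I*sqrt(6737)) = 3622 + (-16174 - I*sqrt(6737)) = -12552 - I*sqrt(6737)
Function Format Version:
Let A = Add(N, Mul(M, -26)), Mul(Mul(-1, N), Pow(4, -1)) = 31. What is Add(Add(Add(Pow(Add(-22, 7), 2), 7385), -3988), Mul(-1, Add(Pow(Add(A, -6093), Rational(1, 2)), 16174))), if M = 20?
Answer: Add(-12552, Mul(-1, I, Pow(6737, Rational(1, 2)))) ≈ Add(-12552., Mul(-82.079, I))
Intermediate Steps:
N = -124 (N = Mul(-4, 31) = -124)
A = -644 (A = Add(-124, Mul(20, -26)) = Add(-124, -520) = -644)
Add(Add(Add(Pow(Add(-22, 7), 2), 7385), -3988), Mul(-1, Add(Pow(Add(A, -6093), Rational(1, 2)), 16174))) = Add(Add(Add(Pow(Add(-22, 7), 2), 7385), -3988), Mul(-1, Add(Pow(Add(-644, -6093), Rational(1, 2)), 16174))) = Add(Add(Add(Pow(-15, 2), 7385), -3988), Mul(-1, Add(Pow(-6737, Rational(1, 2)), 16174))) = Add(Add(Add(225, 7385), -3988), Mul(-1, Add(Mul(I, Pow(6737, Rational(1, 2))), 16174))) = Add(Add(7610, -3988), Mul(-1, Add(16174, Mul(I, Pow(6737, Rational(1, 2)))))) = Add(3622, Add(-16174, Mul(-1, I, Pow(6737, Rational(1, 2))))) = Add(-12552, Mul(-1, I, Pow(6737, Rational(1, 2))))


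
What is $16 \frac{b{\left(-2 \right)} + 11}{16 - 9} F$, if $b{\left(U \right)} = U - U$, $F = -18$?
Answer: $- \frac{3168}{7} \approx -452.57$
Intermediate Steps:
$b{\left(U \right)} = 0$
$16 \frac{b{\left(-2 \right)} + 11}{16 - 9} F = 16 \frac{0 + 11}{16 - 9} \left(-18\right) = 16 \cdot \frac{11}{7} \left(-18\right) = \frac{176}{7} \left(-18\right) = - \frac{3168}{7}$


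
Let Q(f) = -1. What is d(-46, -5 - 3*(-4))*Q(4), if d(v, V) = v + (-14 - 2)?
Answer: 62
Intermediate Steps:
d(v, V) = -16 + v (d(v, V) = v - 16 = -16 + v)
d(-46, -5 - 3*(-4))*Q(4) = (-16 - 46)*(-1) = -62*(-1) = 62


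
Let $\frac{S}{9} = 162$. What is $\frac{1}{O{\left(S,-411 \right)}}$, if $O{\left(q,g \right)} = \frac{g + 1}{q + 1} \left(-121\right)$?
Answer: $\frac{1459}{49610} \approx 0.029409$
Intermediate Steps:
$S = 1458$ ($S = 9 \cdot 162 = 1458$)
$O{\left(q,g \right)} = - \frac{121 \left(1 + g\right)}{1 + q}$ ($O{\left(q,g \right)} = \frac{1 + g}{1 + q} \left(-121\right) = - \frac{121 \left(1 + g\right)}{1 + q}$)
$\frac{1}{O{\left(S,-411 \right)}} = \frac{1}{121 \frac{1}{1 + 1458} \left(-1 - -411\right)} = \frac{1}{121 \cdot \frac{1}{1459} \left(-1 + 411\right)} = \frac{1}{121 \cdot \frac{1}{1459} \cdot 410} = \frac{1}{\frac{49610}{1459}} = \frac{1459}{49610}$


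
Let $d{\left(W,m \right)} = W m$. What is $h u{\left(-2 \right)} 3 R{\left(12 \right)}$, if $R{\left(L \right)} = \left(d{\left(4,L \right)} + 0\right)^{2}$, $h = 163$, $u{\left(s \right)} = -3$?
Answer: $-3379968$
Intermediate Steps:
$R{\left(L \right)} = 16 L^{2}$ ($R{\left(L \right)} = \left(4 L + 0\right)^{2} = \left(4 L\right)^{2} = 16 L^{2}$)
$h u{\left(-2 \right)} 3 R{\left(12 \right)} = 163 \left(\left(-3\right) 3\right) 16 \cdot 12^{2} = 163 \left(-9\right) 16 \cdot 144 = \left(-1467\right) 2304 = -3379968$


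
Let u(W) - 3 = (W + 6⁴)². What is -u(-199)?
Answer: -1203412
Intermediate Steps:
u(W) = 3 + (1296 + W)² (u(W) = 3 + (W + 6⁴)² = 3 + (W + 1296)² = 3 + (1296 + W)²)
-u(-199) = -(3 + (1296 - 199)²) = -(3 + 1097²) = -(3 + 1203409) = -1*1203412 = -1203412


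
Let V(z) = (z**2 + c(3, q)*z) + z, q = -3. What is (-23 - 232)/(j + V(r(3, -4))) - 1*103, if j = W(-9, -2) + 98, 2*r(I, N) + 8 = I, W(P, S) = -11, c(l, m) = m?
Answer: -13833/131 ≈ -105.60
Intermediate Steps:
r(I, N) = -4 + I/2
V(z) = z**2 - 2*z (V(z) = (z**2 - 3*z) + z = z**2 - 2*z)
j = 87 (j = -11 + 98 = 87)
(-23 - 232)/(j + V(r(3, -4))) - 1*103 = (-23 - 232)/(87 + (-4 + (1/2)*3)*(-2 + (-4 + (1/2)*3))) - 1*103 = -255/(87 + (-4 + 3/2)*(-2 + (-4 + 3/2))) - 103 = -255/(87 - 5*(-2 - 5/2)/2) - 103 = -255/(87 - 5/2*(-9/2)) - 103 = -255/(87 + 45/4) - 103 = -255/393/4 - 103 = -255*4/393 - 103 = -340/131 - 103 = -13833/131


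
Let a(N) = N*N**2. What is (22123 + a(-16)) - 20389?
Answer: -2362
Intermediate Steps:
a(N) = N**3
(22123 + a(-16)) - 20389 = (22123 + (-16)**3) - 20389 = (22123 - 4096) - 20389 = 18027 - 20389 = -2362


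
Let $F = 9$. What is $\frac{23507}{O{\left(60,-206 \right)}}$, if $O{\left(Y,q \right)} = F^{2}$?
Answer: $\frac{23507}{81} \approx 290.21$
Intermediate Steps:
$O{\left(Y,q \right)} = 81$ ($O{\left(Y,q \right)} = 9^{2} = 81$)
$\frac{23507}{O{\left(60,-206 \right)}} = \frac{23507}{81}$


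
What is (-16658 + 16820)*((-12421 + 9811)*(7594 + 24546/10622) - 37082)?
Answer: -17090157725064/5311 ≈ -3.2179e+9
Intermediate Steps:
(-16658 + 16820)*((-12421 + 9811)*(7594 + 24546/10622) - 37082) = 162*(-2610*(7594 + 24546*(1/10622)) - 37082) = 162*(-2610*(7594 + 12273/5311) - 37082) = 162*(-2610*40344007/5311 - 37082) = 162*(-105297858270/5311 - 37082) = 162*(-105494800772/5311) = -17090157725064/5311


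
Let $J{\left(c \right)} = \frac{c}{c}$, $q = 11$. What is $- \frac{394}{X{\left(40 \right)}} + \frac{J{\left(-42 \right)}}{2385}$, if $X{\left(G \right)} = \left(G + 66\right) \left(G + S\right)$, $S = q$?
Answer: $- \frac{2938}{40545} \approx -0.072463$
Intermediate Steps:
$S = 11$
$J{\left(c \right)} = 1$
$X{\left(G \right)} = \left(11 + G\right) \left(66 + G\right)$ ($X{\left(G \right)} = \left(G + 66\right) \left(G + 11\right) = \left(66 + G\right) \left(11 + G\right) = \left(11 + G\right) \left(66 + G\right)$)
$- \frac{394}{X{\left(40 \right)}} + \frac{J{\left(-42 \right)}}{2385} = - \frac{394}{726 + 40^{2} + 77 \cdot 40} + 1 \cdot \frac{1}{2385} = - \frac{394}{726 + 1600 + 3080} + 1 \cdot \frac{1}{2385} = - \frac{394}{5406} + \frac{1}{2385} = \left(-394\right) \frac{1}{5406} + \frac{1}{2385} = - \frac{197}{2703} + \frac{1}{2385} = - \frac{2938}{40545}$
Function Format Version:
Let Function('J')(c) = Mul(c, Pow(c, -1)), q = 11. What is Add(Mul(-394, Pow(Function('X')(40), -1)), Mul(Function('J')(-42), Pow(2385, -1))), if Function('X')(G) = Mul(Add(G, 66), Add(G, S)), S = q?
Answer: Rational(-2938, 40545) ≈ -0.072463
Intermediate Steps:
S = 11
Function('J')(c) = 1
Function('X')(G) = Mul(Add(11, G), Add(66, G)) (Function('X')(G) = Mul(Add(G, 66), Add(G, 11)) = Mul(Add(66, G), Add(11, G)) = Mul(Add(11, G), Add(66, G)))
Add(Mul(-394, Pow(Function('X')(40), -1)), Mul(Function('J')(-42), Pow(2385, -1))) = Add(Mul(-394, Pow(Add(726, Pow(40, 2), Mul(77, 40)), -1)), Mul(1, Pow(2385, -1))) = Add(Mul(-394, Pow(Add(726, 1600, 3080), -1)), Mul(1, Rational(1, 2385))) = Add(Mul(-394, Pow(5406, -1)), Rational(1, 2385)) = Add(Mul(-394, Rational(1, 5406)), Rational(1, 2385)) = Add(Rational(-197, 2703), Rational(1, 2385)) = Rational(-2938, 40545)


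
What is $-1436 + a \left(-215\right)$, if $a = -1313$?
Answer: $280859$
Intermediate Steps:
$-1436 + a \left(-215\right) = -1436 - -282295 = -1436 + 282295 = 280859$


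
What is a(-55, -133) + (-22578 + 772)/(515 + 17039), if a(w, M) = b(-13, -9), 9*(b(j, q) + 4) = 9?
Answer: -37234/8777 ≈ -4.2422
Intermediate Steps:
b(j, q) = -3 (b(j, q) = -4 + (⅑)*9 = -4 + 1 = -3)
a(w, M) = -3
a(-55, -133) + (-22578 + 772)/(515 + 17039) = -3 + (-22578 + 772)/(515 + 17039) = -3 - 21806/17554 = -3 - 21806*1/17554 = -3 - 10903/8777 = -37234/8777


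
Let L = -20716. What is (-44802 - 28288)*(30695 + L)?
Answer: -729365110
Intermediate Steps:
(-44802 - 28288)*(30695 + L) = (-44802 - 28288)*(30695 - 20716) = -73090*9979 = -729365110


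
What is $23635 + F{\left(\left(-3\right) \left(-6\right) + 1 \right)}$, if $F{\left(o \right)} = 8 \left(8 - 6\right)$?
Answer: $23651$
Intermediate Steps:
$F{\left(o \right)} = 16$ ($F{\left(o \right)} = 8 \cdot 2 = 16$)
$23635 + F{\left(\left(-3\right) \left(-6\right) + 1 \right)} = 23635 + 16 = 23651$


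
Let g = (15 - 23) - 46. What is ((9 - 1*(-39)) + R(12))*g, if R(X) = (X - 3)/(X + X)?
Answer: -10449/4 ≈ -2612.3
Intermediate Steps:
R(X) = (-3 + X)/(2*X) (R(X) = (-3 + X)/((2*X)) = (-3 + X)*(1/(2*X)) = (-3 + X)/(2*X))
g = -54 (g = -8 - 46 = -54)
((9 - 1*(-39)) + R(12))*g = ((9 - 1*(-39)) + (½)*(-3 + 12)/12)*(-54) = ((9 + 39) + (½)*(1/12)*9)*(-54) = (48 + 3/8)*(-54) = (387/8)*(-54) = -10449/4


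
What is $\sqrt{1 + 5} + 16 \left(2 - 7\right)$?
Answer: $-80 + \sqrt{6} \approx -77.551$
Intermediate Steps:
$\sqrt{1 + 5} + 16 \left(2 - 7\right) = \sqrt{6} + 16 \left(2 - 7\right) = \sqrt{6} + 16 \left(-5\right) = \sqrt{6} - 80 = -80 + \sqrt{6}$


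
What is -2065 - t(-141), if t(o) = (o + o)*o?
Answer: -41827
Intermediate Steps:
t(o) = 2*o**2 (t(o) = (2*o)*o = 2*o**2)
-2065 - t(-141) = -2065 - 2*(-141)**2 = -2065 - 2*19881 = -2065 - 1*39762 = -2065 - 39762 = -41827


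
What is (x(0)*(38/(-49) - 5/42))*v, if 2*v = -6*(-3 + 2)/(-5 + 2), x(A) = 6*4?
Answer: 1052/49 ≈ 21.469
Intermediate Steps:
x(A) = 24
v = -1 (v = (-6*(-3 + 2)/(-5 + 2))/2 = (-(-6)/(-3))/2 = (-(-6)*(-1)/3)/2 = (-6*⅓)/2 = (½)*(-2) = -1)
(x(0)*(38/(-49) - 5/42))*v = (24*(38/(-49) - 5/42))*(-1) = (24*(38*(-1/49) - 5*1/42))*(-1) = (24*(-38/49 - 5/42))*(-1) = (24*(-263/294))*(-1) = -1052/49*(-1) = 1052/49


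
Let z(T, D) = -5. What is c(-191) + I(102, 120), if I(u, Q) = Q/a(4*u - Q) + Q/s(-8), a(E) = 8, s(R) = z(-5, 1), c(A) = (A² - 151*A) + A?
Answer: 65122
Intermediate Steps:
c(A) = A² - 150*A
s(R) = -5
I(u, Q) = -3*Q/40 (I(u, Q) = Q/8 + Q/(-5) = Q*(⅛) + Q*(-⅕) = Q/8 - Q/5 = -3*Q/40)
c(-191) + I(102, 120) = -191*(-150 - 191) - 3/40*120 = -191*(-341) - 9 = 65131 - 9 = 65122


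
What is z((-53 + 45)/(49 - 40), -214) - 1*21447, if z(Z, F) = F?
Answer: -21661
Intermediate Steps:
z((-53 + 45)/(49 - 40), -214) - 1*21447 = -214 - 1*21447 = -214 - 21447 = -21661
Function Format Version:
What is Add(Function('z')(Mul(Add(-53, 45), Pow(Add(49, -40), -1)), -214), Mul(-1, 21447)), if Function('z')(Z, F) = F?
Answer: -21661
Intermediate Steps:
Add(Function('z')(Mul(Add(-53, 45), Pow(Add(49, -40), -1)), -214), Mul(-1, 21447)) = Add(-214, Mul(-1, 21447)) = Add(-214, -21447) = -21661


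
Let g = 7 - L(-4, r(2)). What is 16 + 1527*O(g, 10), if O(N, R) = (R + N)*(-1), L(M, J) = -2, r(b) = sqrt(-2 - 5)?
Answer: -28997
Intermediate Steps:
r(b) = I*sqrt(7) (r(b) = sqrt(-7) = I*sqrt(7))
g = 9 (g = 7 - 1*(-2) = 7 + 2 = 9)
O(N, R) = -N - R (O(N, R) = (N + R)*(-1) = -N - R)
16 + 1527*O(g, 10) = 16 + 1527*(-1*9 - 1*10) = 16 + 1527*(-9 - 10) = 16 + 1527*(-19) = 16 - 29013 = -28997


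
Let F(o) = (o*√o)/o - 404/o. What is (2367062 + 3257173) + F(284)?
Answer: 399320584/71 + 2*√71 ≈ 5.6242e+6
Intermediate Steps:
F(o) = √o - 404/o (F(o) = o^(3/2)/o - 404/o = √o - 404/o)
(2367062 + 3257173) + F(284) = (2367062 + 3257173) + (-404 + 284^(3/2))/284 = 5624235 + (-404 + 568*√71)/284 = 5624235 + (-101/71 + 2*√71) = 399320584/71 + 2*√71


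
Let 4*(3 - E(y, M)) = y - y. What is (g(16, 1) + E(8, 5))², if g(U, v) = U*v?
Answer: 361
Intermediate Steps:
E(y, M) = 3 (E(y, M) = 3 - (y - y)/4 = 3 - ¼*0 = 3 + 0 = 3)
(g(16, 1) + E(8, 5))² = (16*1 + 3)² = (16 + 3)² = 19² = 361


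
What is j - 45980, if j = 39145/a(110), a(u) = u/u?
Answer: -6835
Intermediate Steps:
a(u) = 1
j = 39145 (j = 39145/1 = 39145*1 = 39145)
j - 45980 = 39145 - 45980 = -6835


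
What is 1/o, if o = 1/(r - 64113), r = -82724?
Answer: -146837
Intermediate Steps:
o = -1/146837 (o = 1/(-82724 - 64113) = 1/(-146837) = -1/146837 ≈ -6.8103e-6)
1/o = 1/(-1/146837) = -146837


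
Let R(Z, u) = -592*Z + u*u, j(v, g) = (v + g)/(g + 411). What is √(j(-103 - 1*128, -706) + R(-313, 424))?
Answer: 3*√3530074135/295 ≈ 604.21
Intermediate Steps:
j(v, g) = (g + v)/(411 + g)
R(Z, u) = u² - 592*Z (R(Z, u) = -592*Z + u² = u² - 592*Z)
√(j(-103 - 1*128, -706) + R(-313, 424)) = √((-706 + (-103 - 1*128))/(411 - 706) + (424² - 592*(-313))) = √((-706 + (-103 - 128))/(-295) + (179776 + 185296)) = √(-(-706 - 231)/295 + 365072) = √(-1/295*(-937) + 365072) = √(937/295 + 365072) = √(107697177/295) = 3*√3530074135/295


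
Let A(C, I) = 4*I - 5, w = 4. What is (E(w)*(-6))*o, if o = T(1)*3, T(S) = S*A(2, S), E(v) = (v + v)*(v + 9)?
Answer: 1872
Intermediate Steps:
A(C, I) = -5 + 4*I
E(v) = 2*v*(9 + v) (E(v) = (2*v)*(9 + v) = 2*v*(9 + v))
T(S) = S*(-5 + 4*S)
o = -3 (o = (1*(-5 + 4*1))*3 = (1*(-5 + 4))*3 = (1*(-1))*3 = -1*3 = -3)
(E(w)*(-6))*o = ((2*4*(9 + 4))*(-6))*(-3) = ((2*4*13)*(-6))*(-3) = (104*(-6))*(-3) = -624*(-3) = 1872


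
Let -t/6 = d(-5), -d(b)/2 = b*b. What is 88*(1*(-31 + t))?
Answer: 23672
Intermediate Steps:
d(b) = -2*b² (d(b) = -2*b*b = -2*b²)
t = 300 (t = -(-12)*(-5)² = -(-12)*25 = -6*(-50) = 300)
88*(1*(-31 + t)) = 88*(1*(-31 + 300)) = 88*(1*269) = 88*269 = 23672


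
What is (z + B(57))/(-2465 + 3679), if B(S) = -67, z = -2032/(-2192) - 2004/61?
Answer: -413360/5072699 ≈ -0.081487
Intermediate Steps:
z = -266801/8357 (z = -2032*(-1/2192) - 2004*1/61 = 127/137 - 2004/61 = -266801/8357 ≈ -31.925)
(z + B(57))/(-2465 + 3679) = (-266801/8357 - 67)/(-2465 + 3679) = -826720/8357/1214 = -826720/8357*1/1214 = -413360/5072699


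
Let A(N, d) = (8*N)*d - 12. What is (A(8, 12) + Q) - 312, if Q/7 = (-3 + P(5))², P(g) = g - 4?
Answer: 472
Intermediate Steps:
A(N, d) = -12 + 8*N*d (A(N, d) = 8*N*d - 12 = -12 + 8*N*d)
P(g) = -4 + g
Q = 28 (Q = 7*(-3 + (-4 + 5))² = 7*(-3 + 1)² = 7*(-2)² = 7*4 = 28)
(A(8, 12) + Q) - 312 = ((-12 + 8*8*12) + 28) - 312 = ((-12 + 768) + 28) - 312 = (756 + 28) - 312 = 784 - 312 = 472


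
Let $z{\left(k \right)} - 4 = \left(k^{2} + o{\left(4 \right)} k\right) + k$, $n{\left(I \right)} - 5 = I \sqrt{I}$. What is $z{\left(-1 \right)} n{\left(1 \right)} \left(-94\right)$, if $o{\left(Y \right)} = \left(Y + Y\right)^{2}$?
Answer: $33840$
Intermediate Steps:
$o{\left(Y \right)} = 4 Y^{2}$ ($o{\left(Y \right)} = \left(2 Y\right)^{2} = 4 Y^{2}$)
$n{\left(I \right)} = 5 + I^{\frac{3}{2}}$ ($n{\left(I \right)} = 5 + I \sqrt{I} = 5 + I^{\frac{3}{2}}$)
$z{\left(k \right)} = 4 + k^{2} + 65 k$ ($z{\left(k \right)} = 4 + \left(\left(k^{2} + 4 \cdot 4^{2} k\right) + k\right) = 4 + \left(\left(k^{2} + 4 \cdot 16 k\right) + k\right) = 4 + \left(\left(k^{2} + 64 k\right) + k\right) = 4 + \left(k^{2} + 65 k\right) = 4 + k^{2} + 65 k$)
$z{\left(-1 \right)} n{\left(1 \right)} \left(-94\right) = \left(4 + \left(-1\right)^{2} + 65 \left(-1\right)\right) \left(5 + 1^{\frac{3}{2}}\right) \left(-94\right) = \left(4 + 1 - 65\right) \left(5 + 1\right) \left(-94\right) = \left(-60\right) 6 \left(-94\right) = \left(-360\right) \left(-94\right) = 33840$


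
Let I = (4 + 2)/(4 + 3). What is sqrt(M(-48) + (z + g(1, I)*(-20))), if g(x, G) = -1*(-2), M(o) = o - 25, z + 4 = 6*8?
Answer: I*sqrt(69) ≈ 8.3066*I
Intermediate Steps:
z = 44 (z = -4 + 6*8 = -4 + 48 = 44)
I = 6/7 ≈ 0.85714
M(o) = -25 + o
g(x, G) = 2
sqrt(M(-48) + (z + g(1, I)*(-20))) = sqrt((-25 - 48) + (44 + 2*(-20))) = sqrt(-73 + (44 - 40)) = sqrt(-73 + 4) = sqrt(-69) = I*sqrt(69)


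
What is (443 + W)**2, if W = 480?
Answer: 851929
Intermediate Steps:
(443 + W)**2 = (443 + 480)**2 = 923**2 = 851929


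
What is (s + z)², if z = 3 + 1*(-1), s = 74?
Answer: 5776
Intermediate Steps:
z = 2 (z = 3 - 1 = 2)
(s + z)² = (74 + 2)² = 76² = 5776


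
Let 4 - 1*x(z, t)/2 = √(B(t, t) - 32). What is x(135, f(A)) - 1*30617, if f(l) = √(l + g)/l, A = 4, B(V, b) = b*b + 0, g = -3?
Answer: -30609 - I*√511/2 ≈ -30609.0 - 11.303*I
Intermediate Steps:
B(V, b) = b² (B(V, b) = b² + 0 = b²)
f(l) = √(-3 + l)/l (f(l) = √(l - 3)/l = √(-3 + l)/l)
x(z, t) = 8 - 2*√(-32 + t²) (x(z, t) = 8 - 2*√(t² - 32) = 8 - 2*√(-32 + t²))
x(135, f(A)) - 1*30617 = (8 - 2*√(-32 + (√(-3 + 4)/4)²)) - 1*30617 = (8 - 2*√(-32 + (√1/4)²)) - 30617 = (8 - 2*√(-32 + ((¼)*1)²)) - 30617 = (8 - 2*√(-32 + (¼)²)) - 30617 = (8 - 2*√(-32 + 1/16)) - 30617 = (8 - I*√511/2) - 30617 = -30609 - I*√511/2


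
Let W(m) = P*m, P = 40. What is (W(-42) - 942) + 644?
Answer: -1978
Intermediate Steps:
W(m) = 40*m
(W(-42) - 942) + 644 = (40*(-42) - 942) + 644 = (-1680 - 942) + 644 = -2622 + 644 = -1978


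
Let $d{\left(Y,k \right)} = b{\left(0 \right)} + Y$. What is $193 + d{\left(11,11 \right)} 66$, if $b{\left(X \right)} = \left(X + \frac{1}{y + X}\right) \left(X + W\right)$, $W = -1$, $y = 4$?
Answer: $\frac{1805}{2} \approx 902.5$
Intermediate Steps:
$b{\left(X \right)} = \left(-1 + X\right) \left(X + \frac{1}{4 + X}\right)$ ($b{\left(X \right)} = \left(X + \frac{1}{4 + X}\right) \left(X - 1\right) = \left(X + \frac{1}{4 + X}\right) \left(-1 + X\right) = \left(-1 + X\right) \left(X + \frac{1}{4 + X}\right)$)
$d{\left(Y,k \right)} = - \frac{1}{4} + Y$ ($d{\left(Y,k \right)} = \frac{-1 + 0^{3} - 0 + 3 \cdot 0^{2}}{4 + 0} + Y = \frac{-1 + 0 + 0 + 3 \cdot 0}{4} + Y = \frac{-1 + 0 + 0 + 0}{4} + Y = \frac{1}{4} \left(-1\right) + Y = - \frac{1}{4} + Y$)
$193 + d{\left(11,11 \right)} 66 = 193 + \left(- \frac{1}{4} + 11\right) 66 = 193 + \frac{43}{4} \cdot 66 = 193 + \frac{1419}{2} = \frac{1805}{2}$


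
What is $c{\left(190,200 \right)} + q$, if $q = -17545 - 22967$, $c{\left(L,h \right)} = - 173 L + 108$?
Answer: $-73274$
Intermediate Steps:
$c{\left(L,h \right)} = 108 - 173 L$
$q = -40512$ ($q = -17545 - 22967 = -40512$)
$c{\left(190,200 \right)} + q = \left(108 - 32870\right) - 40512 = -32762 - 40512 = -73274$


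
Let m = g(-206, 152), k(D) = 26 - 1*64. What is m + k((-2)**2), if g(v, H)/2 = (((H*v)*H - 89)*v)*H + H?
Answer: 298059742378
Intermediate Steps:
g(v, H) = 2*H + 2*H*v*(-89 + v*H**2) (g(v, H) = 2*((((H*v)*H - 89)*v)*H + H) = 2*(((v*H**2 - 89)*v)*H + H) = 2*(((-89 + v*H**2)*v)*H + H) = 2*((v*(-89 + v*H**2))*H + H) = 2*(H*v*(-89 + v*H**2) + H) = 2*(H + H*v*(-89 + v*H**2)) = 2*H + 2*H*v*(-89 + v*H**2))
k(D) = -38 (k(D) = 26 - 64 = -38)
m = 298059742416 (m = 2*152*(1 - 89*(-206) + 152**2*(-206)**2) = 2*152*(1 + 18334 + 23104*42436) = 2*152*(1 + 18334 + 980441344) = 2*152*980459679 = 298059742416)
m + k((-2)**2) = 298059742416 - 38 = 298059742378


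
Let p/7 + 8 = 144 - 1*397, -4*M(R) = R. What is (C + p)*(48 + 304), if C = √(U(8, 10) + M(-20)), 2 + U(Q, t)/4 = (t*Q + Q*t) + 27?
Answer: -643104 + 352*√745 ≈ -6.3350e+5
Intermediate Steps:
U(Q, t) = 100 + 8*Q*t (U(Q, t) = -8 + 4*((t*Q + Q*t) + 27) = -8 + 4*((Q*t + Q*t) + 27) = -8 + 4*(2*Q*t + 27) = -8 + 4*(27 + 2*Q*t) = -8 + (108 + 8*Q*t) = 100 + 8*Q*t)
M(R) = -R/4
p = -1827 (p = -56 + 7*(144 - 1*397) = -56 + 7*(144 - 397) = -56 + 7*(-253) = -56 - 1771 = -1827)
C = √745 (C = √((100 + 8*8*10) - ¼*(-20)) = √((100 + 640) + 5) = √(740 + 5) = √745 ≈ 27.295)
(C + p)*(48 + 304) = (√745 - 1827)*(48 + 304) = (-1827 + √745)*352 = -643104 + 352*√745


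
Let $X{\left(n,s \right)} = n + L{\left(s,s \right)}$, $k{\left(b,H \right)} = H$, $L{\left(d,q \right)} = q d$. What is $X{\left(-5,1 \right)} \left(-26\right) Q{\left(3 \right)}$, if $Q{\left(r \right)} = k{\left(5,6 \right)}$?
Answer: $624$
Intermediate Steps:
$L{\left(d,q \right)} = d q$
$Q{\left(r \right)} = 6$
$X{\left(n,s \right)} = n + s^{2}$ ($X{\left(n,s \right)} = n + s s = n + s^{2}$)
$X{\left(-5,1 \right)} \left(-26\right) Q{\left(3 \right)} = \left(-5 + 1^{2}\right) \left(-26\right) 6 = \left(-5 + 1\right) \left(-26\right) 6 = \left(-4\right) \left(-26\right) 6 = 104 \cdot 6 = 624$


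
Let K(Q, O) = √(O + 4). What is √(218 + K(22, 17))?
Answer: √(218 + √21) ≈ 14.919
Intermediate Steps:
K(Q, O) = √(4 + O)
√(218 + K(22, 17)) = √(218 + √(4 + 17)) = √(218 + √21)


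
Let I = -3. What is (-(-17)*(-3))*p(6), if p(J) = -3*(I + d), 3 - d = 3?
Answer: -459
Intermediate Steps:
d = 0 (d = 3 - 1*3 = 3 - 3 = 0)
p(J) = 9 (p(J) = -3*(-3 + 0) = -3*(-3) = 9)
(-(-17)*(-3))*p(6) = -(-17)*(-3)*9 = -17*3*9 = -51*9 = -459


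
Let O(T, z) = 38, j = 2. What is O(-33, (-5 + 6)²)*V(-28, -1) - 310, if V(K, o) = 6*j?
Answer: 146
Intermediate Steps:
V(K, o) = 12 (V(K, o) = 6*2 = 12)
O(-33, (-5 + 6)²)*V(-28, -1) - 310 = 38*12 - 310 = 456 - 310 = 146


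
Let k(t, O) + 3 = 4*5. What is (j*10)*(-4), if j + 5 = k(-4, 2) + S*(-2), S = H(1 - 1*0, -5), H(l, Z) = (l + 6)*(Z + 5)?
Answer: -480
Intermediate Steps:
k(t, O) = 17 (k(t, O) = -3 + 4*5 = -3 + 20 = 17)
H(l, Z) = (5 + Z)*(6 + l) (H(l, Z) = (6 + l)*(5 + Z) = (5 + Z)*(6 + l))
S = 0 (S = 30 + 5*(1 - 1*0) + 6*(-5) - 5*(1 - 1*0) = 30 + 5*(1 + 0) - 30 - 5*(1 + 0) = 30 + 5*1 - 30 - 5*1 = 30 + 5 - 30 - 5 = 0)
j = 12 (j = -5 + (17 + 0*(-2)) = -5 + (17 + 0) = -5 + 17 = 12)
(j*10)*(-4) = (12*10)*(-4) = 120*(-4) = -480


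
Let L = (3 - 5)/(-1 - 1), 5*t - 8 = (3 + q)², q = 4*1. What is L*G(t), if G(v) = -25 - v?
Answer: -182/5 ≈ -36.400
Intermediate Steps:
q = 4
t = 57/5 (t = 8/5 + (3 + 4)²/5 = 8/5 + (⅕)*7² = 8/5 + (⅕)*49 = 8/5 + 49/5 = 57/5 ≈ 11.400)
L = 1 (L = -2/(-2) = -½*(-2) = 1)
L*G(t) = 1*(-25 - 1*57/5) = 1*(-25 - 57/5) = 1*(-182/5) = -182/5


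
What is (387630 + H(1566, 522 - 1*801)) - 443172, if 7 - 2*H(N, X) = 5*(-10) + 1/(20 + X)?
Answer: -14377996/259 ≈ -55514.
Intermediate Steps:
H(N, X) = 57/2 - 1/(2*(20 + X)) (H(N, X) = 7/2 - (5*(-10) + 1/(20 + X))/2 = 7/2 - (-50 + 1/(20 + X))/2 = 7/2 + (25 - 1/(2*(20 + X))) = 57/2 - 1/(2*(20 + X)))
(387630 + H(1566, 522 - 1*801)) - 443172 = (387630 + (1139 + 57*(522 - 1*801))/(2*(20 + (522 - 1*801)))) - 443172 = (387630 + (1139 + 57*(522 - 801))/(2*(20 + (522 - 801)))) - 443172 = (387630 + (1139 + 57*(-279))/(2*(20 - 279))) - 443172 = (387630 + (½)*(1139 - 15903)/(-259)) - 443172 = (387630 + (½)*(-1/259)*(-14764)) - 443172 = (387630 + 7382/259) - 443172 = 100403552/259 - 443172 = -14377996/259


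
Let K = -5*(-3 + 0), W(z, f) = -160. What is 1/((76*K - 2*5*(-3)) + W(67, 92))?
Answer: 1/1010 ≈ 0.00099010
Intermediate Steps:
K = 15 (K = -5*(-3) = 15)
1/((76*K - 2*5*(-3)) + W(67, 92)) = 1/((76*15 - 2*5*(-3)) - 160) = 1/((1140 - 10*(-3)) - 160) = 1/((1140 + 30) - 160) = 1/(1170 - 160) = 1/1010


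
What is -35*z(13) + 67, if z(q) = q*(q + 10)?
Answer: -10398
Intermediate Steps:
z(q) = q*(10 + q)
-35*z(13) + 67 = -455*(10 + 13) + 67 = -455*23 + 67 = -35*299 + 67 = -10465 + 67 = -10398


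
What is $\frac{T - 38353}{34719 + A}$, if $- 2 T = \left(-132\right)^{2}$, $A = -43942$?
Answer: $\frac{47065}{9223} \approx 5.103$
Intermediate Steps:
$T = -8712$ ($T = - \frac{\left(-132\right)^{2}}{2} = \left(- \frac{1}{2}\right) 17424 = -8712$)
$\frac{T - 38353}{34719 + A} = \frac{-8712 - 38353}{34719 - 43942} = - \frac{47065}{-9223} = \left(-47065\right) \left(- \frac{1}{9223}\right) = \frac{47065}{9223}$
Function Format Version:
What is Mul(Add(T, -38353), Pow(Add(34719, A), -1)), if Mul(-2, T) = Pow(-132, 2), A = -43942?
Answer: Rational(47065, 9223) ≈ 5.1030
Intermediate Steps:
T = -8712 (T = Mul(Rational(-1, 2), Pow(-132, 2)) = Mul(Rational(-1, 2), 17424) = -8712)
Mul(Add(T, -38353), Pow(Add(34719, A), -1)) = Mul(Add(-8712, -38353), Pow(Add(34719, -43942), -1)) = Mul(-47065, Pow(-9223, -1)) = Mul(-47065, Rational(-1, 9223)) = Rational(47065, 9223)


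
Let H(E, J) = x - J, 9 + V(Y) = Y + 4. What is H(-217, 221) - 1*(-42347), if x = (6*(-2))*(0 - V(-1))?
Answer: 42054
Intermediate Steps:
V(Y) = -5 + Y (V(Y) = -9 + (Y + 4) = -9 + (4 + Y) = -5 + Y)
x = -72 (x = (6*(-2))*(0 - (-5 - 1)) = -12*(0 - 1*(-6)) = -12*(0 + 6) = -12*6 = -72)
H(E, J) = -72 - J
H(-217, 221) - 1*(-42347) = (-72 - 1*221) - 1*(-42347) = (-72 - 221) + 42347 = -293 + 42347 = 42054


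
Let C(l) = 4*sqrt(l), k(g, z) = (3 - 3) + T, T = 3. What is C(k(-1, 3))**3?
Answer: 192*sqrt(3) ≈ 332.55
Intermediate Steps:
k(g, z) = 3 (k(g, z) = (3 - 3) + 3 = 0 + 3 = 3)
C(k(-1, 3))**3 = (4*sqrt(3))**3 = 192*sqrt(3)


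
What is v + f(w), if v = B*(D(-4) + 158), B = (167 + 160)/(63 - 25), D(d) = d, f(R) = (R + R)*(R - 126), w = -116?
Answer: 1091915/19 ≈ 57469.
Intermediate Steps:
f(R) = 2*R*(-126 + R) (f(R) = (2*R)*(-126 + R) = 2*R*(-126 + R))
B = 327/38 ≈ 8.6053
v = 25179/19 (v = 327*(-4 + 158)/38 = (327/38)*154 = 25179/19 ≈ 1325.2)
v + f(w) = 25179/19 + 2*(-116)*(-126 - 116) = 25179/19 + 2*(-116)*(-242) = 25179/19 + 56144 = 1091915/19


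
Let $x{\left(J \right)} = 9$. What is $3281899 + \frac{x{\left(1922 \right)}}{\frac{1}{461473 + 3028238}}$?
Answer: $34689298$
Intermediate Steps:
$3281899 + \frac{x{\left(1922 \right)}}{\frac{1}{461473 + 3028238}} = 3281899 + \frac{9}{\frac{1}{461473 + 3028238}} = 3281899 + \frac{9}{\frac{1}{3489711}} = 3281899 + 9 \frac{1}{\frac{1}{3489711}} = 3281899 + 9 \cdot 3489711 = 3281899 + 31407399 = 34689298$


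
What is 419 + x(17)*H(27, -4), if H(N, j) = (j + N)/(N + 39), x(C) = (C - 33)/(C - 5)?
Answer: 41435/99 ≈ 418.54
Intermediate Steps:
x(C) = (-33 + C)/(-5 + C)
H(N, j) = (N + j)/(39 + N)
419 + x(17)*H(27, -4) = 419 + ((-33 + 17)/(-5 + 17))*((27 - 4)/(39 + 27)) = 419 + (-16/12)*(23/66) = 419 + ((1/12)*(-16))*((1/66)*23) = 419 - 4/3*23/66 = 419 - 46/99 = 41435/99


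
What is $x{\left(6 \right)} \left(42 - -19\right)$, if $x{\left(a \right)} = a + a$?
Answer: $732$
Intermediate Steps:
$x{\left(a \right)} = 2 a$
$x{\left(6 \right)} \left(42 - -19\right) = 2 \cdot 6 \left(42 - -19\right) = 12 \left(42 + \left(-20 + 39\right)\right) = 12 \left(42 + 19\right) = 12 \cdot 61 = 732$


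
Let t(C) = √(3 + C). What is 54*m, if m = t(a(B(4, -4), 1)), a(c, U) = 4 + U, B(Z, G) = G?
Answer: 108*√2 ≈ 152.74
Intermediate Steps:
m = 2*√2 (m = √(3 + (4 + 1)) = √(3 + 5) = √8 = 2*√2 ≈ 2.8284)
54*m = 54*(2*√2) = 108*√2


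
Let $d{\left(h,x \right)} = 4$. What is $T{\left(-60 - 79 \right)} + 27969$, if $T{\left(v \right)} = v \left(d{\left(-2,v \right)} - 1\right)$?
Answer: $27552$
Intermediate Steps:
$T{\left(v \right)} = 3 v$ ($T{\left(v \right)} = v \left(4 - 1\right) = v 3 = 3 v$)
$T{\left(-60 - 79 \right)} + 27969 = 3 \left(-60 - 79\right) + 27969 = 3 \left(-139\right) + 27969 = -417 + 27969 = 27552$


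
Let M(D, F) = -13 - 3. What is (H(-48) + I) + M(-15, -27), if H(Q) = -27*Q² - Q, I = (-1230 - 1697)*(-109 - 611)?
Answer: 2045264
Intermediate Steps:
M(D, F) = -16
I = 2107440 (I = -2927*(-720) = 2107440)
H(Q) = -Q - 27*Q²
(H(-48) + I) + M(-15, -27) = (-1*(-48)*(1 + 27*(-48)) + 2107440) - 16 = (-1*(-48)*(1 - 1296) + 2107440) - 16 = (-1*(-48)*(-1295) + 2107440) - 16 = (-62160 + 2107440) - 16 = 2045280 - 16 = 2045264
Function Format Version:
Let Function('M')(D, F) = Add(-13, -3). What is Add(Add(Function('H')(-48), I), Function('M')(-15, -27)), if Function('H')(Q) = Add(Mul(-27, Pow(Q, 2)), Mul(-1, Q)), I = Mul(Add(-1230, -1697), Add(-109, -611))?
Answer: 2045264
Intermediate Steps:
Function('M')(D, F) = -16
I = 2107440 (I = Mul(-2927, -720) = 2107440)
Function('H')(Q) = Add(Mul(-1, Q), Mul(-27, Pow(Q, 2)))
Add(Add(Function('H')(-48), I), Function('M')(-15, -27)) = Add(Add(Mul(-1, -48, Add(1, Mul(27, -48))), 2107440), -16) = Add(Add(Mul(-1, -48, Add(1, -1296)), 2107440), -16) = Add(Add(Mul(-1, -48, -1295), 2107440), -16) = Add(Add(-62160, 2107440), -16) = Add(2045280, -16) = 2045264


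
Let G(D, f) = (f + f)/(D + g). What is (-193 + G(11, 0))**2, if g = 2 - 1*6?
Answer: 37249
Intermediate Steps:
g = -4 (g = 2 - 6 = -4)
G(D, f) = 2*f/(-4 + D) (G(D, f) = (f + f)/(D - 4) = (2*f)/(-4 + D) = 2*f/(-4 + D))
(-193 + G(11, 0))**2 = (-193 + 2*0/(-4 + 11))**2 = (-193 + 2*0/7)**2 = (-193 + 2*0*(1/7))**2 = (-193 + 0)**2 = (-193)**2 = 37249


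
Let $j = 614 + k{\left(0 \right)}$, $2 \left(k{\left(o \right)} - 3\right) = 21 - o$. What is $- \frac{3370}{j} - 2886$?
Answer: $- \frac{725734}{251} \approx -2891.4$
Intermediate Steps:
$k{\left(o \right)} = \frac{27}{2} - \frac{o}{2}$ ($k{\left(o \right)} = 3 + \frac{21 - o}{2} = 3 - \left(- \frac{21}{2} + \frac{o}{2}\right) = \frac{27}{2} - \frac{o}{2}$)
$j = \frac{1255}{2}$ ($j = 614 + \left(\frac{27}{2} - 0\right) = 614 + \left(\frac{27}{2} + 0\right) = 614 + \frac{27}{2} = \frac{1255}{2} \approx 627.5$)
$- \frac{3370}{j} - 2886 = - \frac{3370}{\frac{1255}{2}} - 2886 = \left(-3370\right) \frac{2}{1255} - 2886 = - \frac{1348}{251} - 2886 = - \frac{725734}{251}$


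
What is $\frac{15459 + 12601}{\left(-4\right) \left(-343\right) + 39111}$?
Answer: $\frac{28060}{40483} \approx 0.69313$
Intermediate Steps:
$\frac{15459 + 12601}{\left(-4\right) \left(-343\right) + 39111} = \frac{28060}{1372 + 39111} = \frac{28060}{40483}$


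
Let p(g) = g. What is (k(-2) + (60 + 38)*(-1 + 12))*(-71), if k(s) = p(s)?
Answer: -76396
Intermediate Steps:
k(s) = s
(k(-2) + (60 + 38)*(-1 + 12))*(-71) = (-2 + (60 + 38)*(-1 + 12))*(-71) = (-2 + 98*11)*(-71) = (-2 + 1078)*(-71) = 1076*(-71) = -76396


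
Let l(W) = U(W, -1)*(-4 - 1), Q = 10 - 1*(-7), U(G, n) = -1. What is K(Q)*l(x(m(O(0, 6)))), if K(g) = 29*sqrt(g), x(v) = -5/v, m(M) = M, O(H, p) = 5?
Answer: 145*sqrt(17) ≈ 597.85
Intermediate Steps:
Q = 17 (Q = 10 + 7 = 17)
l(W) = 5 (l(W) = -(-4 - 1) = -1*(-5) = 5)
K(Q)*l(x(m(O(0, 6)))) = (29*sqrt(17))*5 = 145*sqrt(17)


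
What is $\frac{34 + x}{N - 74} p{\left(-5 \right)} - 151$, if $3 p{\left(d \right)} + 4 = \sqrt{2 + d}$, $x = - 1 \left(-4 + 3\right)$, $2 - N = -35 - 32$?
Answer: $- \frac{425}{3} - \frac{7 i \sqrt{3}}{3} \approx -141.67 - 4.0415 i$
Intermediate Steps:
$N = 69$ ($N = 2 - \left(-35 - 32\right) = 2 - -67 = 2 + 67 = 69$)
$x = 1$ ($x = - 1 \left(-1\right) = \left(-1\right) \left(-1\right) = 1$)
$p{\left(d \right)} = - \frac{4}{3} + \frac{\sqrt{2 + d}}{3}$
$\frac{34 + x}{N - 74} p{\left(-5 \right)} - 151 = \frac{34 + 1}{69 - 74} \left(- \frac{4}{3} + \frac{\sqrt{2 - 5}}{3}\right) - 151 = \frac{35}{-5} \left(- \frac{4}{3} + \frac{\sqrt{-3}}{3}\right) - 151 = 35 \left(- \frac{1}{5}\right) \left(- \frac{4}{3} + \frac{i \sqrt{3}}{3}\right) - 151 = - 7 \left(- \frac{4}{3} + \frac{i \sqrt{3}}{3}\right) - 151 = \left(\frac{28}{3} - \frac{7 i \sqrt{3}}{3}\right) - 151 = - \frac{425}{3} - \frac{7 i \sqrt{3}}{3}$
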